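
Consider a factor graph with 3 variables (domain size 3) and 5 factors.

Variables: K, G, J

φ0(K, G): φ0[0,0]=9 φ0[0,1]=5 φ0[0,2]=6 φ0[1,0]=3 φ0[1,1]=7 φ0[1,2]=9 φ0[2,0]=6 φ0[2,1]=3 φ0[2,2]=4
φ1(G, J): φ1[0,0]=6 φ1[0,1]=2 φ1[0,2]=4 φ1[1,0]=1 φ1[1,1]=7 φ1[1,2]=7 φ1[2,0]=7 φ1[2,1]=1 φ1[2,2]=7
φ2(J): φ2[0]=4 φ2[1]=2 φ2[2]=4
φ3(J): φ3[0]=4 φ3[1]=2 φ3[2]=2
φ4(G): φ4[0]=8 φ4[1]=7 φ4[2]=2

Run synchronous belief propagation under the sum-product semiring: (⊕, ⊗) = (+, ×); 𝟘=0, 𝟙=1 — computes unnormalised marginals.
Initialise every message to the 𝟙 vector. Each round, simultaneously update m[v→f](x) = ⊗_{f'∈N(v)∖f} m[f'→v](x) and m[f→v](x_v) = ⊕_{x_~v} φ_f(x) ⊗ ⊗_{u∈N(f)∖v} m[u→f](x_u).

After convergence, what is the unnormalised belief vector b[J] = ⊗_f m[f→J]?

init: all messages = 𝟙 over 3 values
r1 m[φ0→K] = [20, 19, 13]
r1 m[φ0→G] = [18, 15, 19]
r1 m[φ1→G] = [12, 15, 15]
r1 m[φ1→J] = [14, 10, 18]
r1 m[φ2→J] = [4, 2, 4]
r1 m[φ3→J] = [4, 2, 2]
r1 m[φ4→G] = [8, 7, 2]
r1 m[K→φ0] = [1, 1, 1]
r1 m[G→φ0] = [1, 1, 1]
r1 m[G→φ1] = [1, 1, 1]
r1 m[G→φ4] = [1, 1, 1]
r1 m[J→φ1] = [1, 1, 1]
r1 m[J→φ2] = [1, 1, 1]
r1 m[J→φ3] = [1, 1, 1]
r2 m[φ0→K] = [20, 19, 13]
r2 m[φ0→G] = [18, 15, 19]
r2 m[φ1→G] = [12, 15, 15]
r2 m[φ1→J] = [14, 10, 18]
r2 m[φ2→J] = [4, 2, 4]
r2 m[φ3→J] = [4, 2, 2]
r2 m[φ4→G] = [8, 7, 2]
r2 m[K→φ0] = [1, 1, 1]
r2 m[G→φ0] = [96, 105, 30]
r2 m[G→φ1] = [144, 105, 38]
r2 m[G→φ4] = [216, 225, 285]
r2 m[J→φ1] = [16, 4, 8]
r2 m[J→φ2] = [56, 20, 36]
r2 m[J→φ3] = [56, 20, 72]
r3 m[φ0→K] = [1569, 1293, 1011]
r3 m[φ0→G] = [18, 15, 19]
r3 m[φ1→G] = [136, 100, 172]
r3 m[φ1→J] = [1235, 1061, 1577]
r3 m[φ2→J] = [4, 2, 4]
r3 m[φ3→J] = [4, 2, 2]
r3 m[φ4→G] = [8, 7, 2]
r3 m[K→φ0] = [1, 1, 1]
r3 m[G→φ0] = [96, 105, 30]
r3 m[G→φ1] = [144, 105, 38]
r3 m[G→φ4] = [216, 225, 285]
r3 m[J→φ1] = [16, 4, 8]
r3 m[J→φ2] = [56, 20, 36]
r3 m[J→φ3] = [56, 20, 72]
r4 m[φ0→K] = [1569, 1293, 1011]
r4 m[φ0→G] = [18, 15, 19]
r4 m[φ1→G] = [136, 100, 172]
r4 m[φ1→J] = [1235, 1061, 1577]
r4 m[φ2→J] = [4, 2, 4]
r4 m[φ3→J] = [4, 2, 2]
r4 m[φ4→G] = [8, 7, 2]
r4 m[K→φ0] = [1, 1, 1]
r4 m[G→φ0] = [1088, 700, 344]
r4 m[G→φ1] = [144, 105, 38]
r4 m[G→φ4] = [2448, 1500, 3268]
r4 m[J→φ1] = [16, 4, 8]
r4 m[J→φ2] = [4940, 2122, 3154]
r4 m[J→φ3] = [4940, 2122, 6308]
r5 m[φ0→K] = [15356, 11260, 10004]
r5 m[φ0→G] = [18, 15, 19]
r5 m[φ1→G] = [136, 100, 172]
r5 m[φ1→J] = [1235, 1061, 1577]
r5 m[φ2→J] = [4, 2, 4]
r5 m[φ3→J] = [4, 2, 2]
r5 m[φ4→G] = [8, 7, 2]
r5 m[K→φ0] = [1, 1, 1]
r5 m[G→φ0] = [1088, 700, 344]
r5 m[G→φ1] = [144, 105, 38]
r5 m[G→φ4] = [2448, 1500, 3268]
r5 m[J→φ1] = [16, 4, 8]
r5 m[J→φ2] = [4940, 2122, 3154]
r5 m[J→φ3] = [4940, 2122, 6308]
r6 m[φ0→K] = [15356, 11260, 10004]
r6 m[φ0→G] = [18, 15, 19]
r6 m[φ1→G] = [136, 100, 172]
r6 m[φ1→J] = [1235, 1061, 1577]
r6 m[φ2→J] = [4, 2, 4]
r6 m[φ3→J] = [4, 2, 2]
r6 m[φ4→G] = [8, 7, 2]
r6 m[K→φ0] = [1, 1, 1]
r6 m[G→φ0] = [1088, 700, 344]
r6 m[G→φ1] = [144, 105, 38]
r6 m[G→φ4] = [2448, 1500, 3268]
r6 m[J→φ1] = [16, 4, 8]
r6 m[J→φ2] = [4940, 2122, 3154]
r6 m[J→φ3] = [4940, 2122, 6308]
fixed point reached at round 6
b[J] = ⊗ incoming = [19760, 4244, 12616]

b[J] = [19760, 4244, 12616]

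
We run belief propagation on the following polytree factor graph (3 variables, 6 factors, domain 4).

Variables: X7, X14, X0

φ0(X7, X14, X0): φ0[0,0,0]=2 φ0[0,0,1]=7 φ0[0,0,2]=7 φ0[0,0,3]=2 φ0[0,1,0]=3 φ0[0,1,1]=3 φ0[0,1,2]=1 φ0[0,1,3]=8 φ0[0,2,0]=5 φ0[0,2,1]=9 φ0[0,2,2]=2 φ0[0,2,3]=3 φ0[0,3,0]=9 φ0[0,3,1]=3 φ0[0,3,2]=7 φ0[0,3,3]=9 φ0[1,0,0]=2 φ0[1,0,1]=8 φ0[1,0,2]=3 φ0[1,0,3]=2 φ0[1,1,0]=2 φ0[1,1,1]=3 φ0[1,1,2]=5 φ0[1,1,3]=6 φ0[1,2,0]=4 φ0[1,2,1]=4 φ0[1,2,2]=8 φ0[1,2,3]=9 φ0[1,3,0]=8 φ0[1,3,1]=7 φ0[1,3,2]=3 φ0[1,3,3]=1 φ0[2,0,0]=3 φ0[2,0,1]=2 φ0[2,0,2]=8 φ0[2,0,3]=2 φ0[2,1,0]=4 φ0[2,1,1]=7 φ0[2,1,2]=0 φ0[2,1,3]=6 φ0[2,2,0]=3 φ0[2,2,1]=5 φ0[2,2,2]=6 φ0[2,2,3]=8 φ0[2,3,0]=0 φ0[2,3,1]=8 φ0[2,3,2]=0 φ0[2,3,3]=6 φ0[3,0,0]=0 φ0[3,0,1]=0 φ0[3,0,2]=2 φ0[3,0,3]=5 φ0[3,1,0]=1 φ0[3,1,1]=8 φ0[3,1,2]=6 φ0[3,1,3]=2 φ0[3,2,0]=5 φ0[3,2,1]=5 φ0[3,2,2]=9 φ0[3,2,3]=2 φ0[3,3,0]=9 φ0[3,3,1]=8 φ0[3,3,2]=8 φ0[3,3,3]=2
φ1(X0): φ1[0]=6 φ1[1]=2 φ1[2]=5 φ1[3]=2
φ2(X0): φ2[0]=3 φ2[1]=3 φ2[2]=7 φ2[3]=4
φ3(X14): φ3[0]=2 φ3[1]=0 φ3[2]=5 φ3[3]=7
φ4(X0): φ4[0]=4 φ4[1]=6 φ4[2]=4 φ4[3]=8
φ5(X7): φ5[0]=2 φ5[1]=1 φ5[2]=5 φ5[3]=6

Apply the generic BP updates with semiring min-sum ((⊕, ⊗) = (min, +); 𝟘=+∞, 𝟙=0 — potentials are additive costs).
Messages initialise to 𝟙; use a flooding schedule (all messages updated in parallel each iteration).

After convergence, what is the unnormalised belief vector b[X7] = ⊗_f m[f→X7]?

b[X7] = [16, 15, 20, 19]

init: all messages = 𝟙 over 4 values
r1 m[φ0→X7] = [1, 1, 0, 0]
r1 m[φ0→X14] = [0, 0, 2, 0]
r1 m[φ0→X0] = [0, 0, 0, 1]
r1 m[φ1→X0] = [6, 2, 5, 2]
r1 m[φ2→X0] = [3, 3, 7, 4]
r1 m[φ3→X14] = [2, 0, 5, 7]
r1 m[φ4→X0] = [4, 6, 4, 8]
r1 m[φ5→X7] = [2, 1, 5, 6]
r1 m[X7→φ0] = [0, 0, 0, 0]
r1 m[X7→φ5] = [0, 0, 0, 0]
r1 m[X14→φ0] = [0, 0, 0, 0]
r1 m[X14→φ3] = [0, 0, 0, 0]
r1 m[X0→φ0] = [0, 0, 0, 0]
r1 m[X0→φ1] = [0, 0, 0, 0]
r1 m[X0→φ2] = [0, 0, 0, 0]
r1 m[X0→φ4] = [0, 0, 0, 0]
r2 m[φ0→X7] = [1, 1, 0, 0]
r2 m[φ0→X14] = [0, 0, 2, 0]
r2 m[φ0→X0] = [0, 0, 0, 1]
r2 m[φ1→X0] = [6, 2, 5, 2]
r2 m[φ2→X0] = [3, 3, 7, 4]
r2 m[φ3→X14] = [2, 0, 5, 7]
r2 m[φ4→X0] = [4, 6, 4, 8]
r2 m[φ5→X7] = [2, 1, 5, 6]
r2 m[X7→φ0] = [2, 1, 5, 6]
r2 m[X7→φ5] = [1, 1, 0, 0]
r2 m[X14→φ0] = [2, 0, 5, 7]
r2 m[X14→φ3] = [0, 0, 2, 0]
r2 m[X0→φ0] = [13, 11, 16, 14]
r2 m[X0→φ1] = [7, 9, 11, 13]
r2 m[X0→φ2] = [10, 8, 9, 11]
r2 m[X0→φ4] = [9, 5, 12, 7]
r3 m[φ0→X7] = [14, 14, 15, 13]
r3 m[φ0→X14] = [16, 15, 16, 16]
r3 m[φ0→X0] = [3, 4, 3, 5]
r3 m[φ1→X0] = [6, 2, 5, 2]
r3 m[φ2→X0] = [3, 3, 7, 4]
r3 m[φ3→X14] = [2, 0, 5, 7]
r3 m[φ4→X0] = [4, 6, 4, 8]
r3 m[φ5→X7] = [2, 1, 5, 6]
r3 m[X7→φ0] = [2, 1, 5, 6]
r3 m[X7→φ5] = [1, 1, 0, 0]
r3 m[X14→φ0] = [2, 0, 5, 7]
r3 m[X14→φ3] = [0, 0, 2, 0]
r3 m[X0→φ0] = [13, 11, 16, 14]
r3 m[X0→φ1] = [7, 9, 11, 13]
r3 m[X0→φ2] = [10, 8, 9, 11]
r3 m[X0→φ4] = [9, 5, 12, 7]
r4 m[φ0→X7] = [14, 14, 15, 13]
r4 m[φ0→X14] = [16, 15, 16, 16]
r4 m[φ0→X0] = [3, 4, 3, 5]
r4 m[φ1→X0] = [6, 2, 5, 2]
r4 m[φ2→X0] = [3, 3, 7, 4]
r4 m[φ3→X14] = [2, 0, 5, 7]
r4 m[φ4→X0] = [4, 6, 4, 8]
r4 m[φ5→X7] = [2, 1, 5, 6]
r4 m[X7→φ0] = [2, 1, 5, 6]
r4 m[X7→φ5] = [14, 14, 15, 13]
r4 m[X14→φ0] = [2, 0, 5, 7]
r4 m[X14→φ3] = [16, 15, 16, 16]
r4 m[X0→φ0] = [13, 11, 16, 14]
r4 m[X0→φ1] = [10, 13, 14, 17]
r4 m[X0→φ2] = [13, 12, 12, 15]
r4 m[X0→φ4] = [12, 9, 15, 11]
r5 m[φ0→X7] = [14, 14, 15, 13]
r5 m[φ0→X14] = [16, 15, 16, 16]
r5 m[φ0→X0] = [3, 4, 3, 5]
r5 m[φ1→X0] = [6, 2, 5, 2]
r5 m[φ2→X0] = [3, 3, 7, 4]
r5 m[φ3→X14] = [2, 0, 5, 7]
r5 m[φ4→X0] = [4, 6, 4, 8]
r5 m[φ5→X7] = [2, 1, 5, 6]
r5 m[X7→φ0] = [2, 1, 5, 6]
r5 m[X7→φ5] = [14, 14, 15, 13]
r5 m[X14→φ0] = [2, 0, 5, 7]
r5 m[X14→φ3] = [16, 15, 16, 16]
r5 m[X0→φ0] = [13, 11, 16, 14]
r5 m[X0→φ1] = [10, 13, 14, 17]
r5 m[X0→φ2] = [13, 12, 12, 15]
r5 m[X0→φ4] = [12, 9, 15, 11]
fixed point reached at round 5
b[X7] = ⊗ incoming = [16, 15, 20, 19]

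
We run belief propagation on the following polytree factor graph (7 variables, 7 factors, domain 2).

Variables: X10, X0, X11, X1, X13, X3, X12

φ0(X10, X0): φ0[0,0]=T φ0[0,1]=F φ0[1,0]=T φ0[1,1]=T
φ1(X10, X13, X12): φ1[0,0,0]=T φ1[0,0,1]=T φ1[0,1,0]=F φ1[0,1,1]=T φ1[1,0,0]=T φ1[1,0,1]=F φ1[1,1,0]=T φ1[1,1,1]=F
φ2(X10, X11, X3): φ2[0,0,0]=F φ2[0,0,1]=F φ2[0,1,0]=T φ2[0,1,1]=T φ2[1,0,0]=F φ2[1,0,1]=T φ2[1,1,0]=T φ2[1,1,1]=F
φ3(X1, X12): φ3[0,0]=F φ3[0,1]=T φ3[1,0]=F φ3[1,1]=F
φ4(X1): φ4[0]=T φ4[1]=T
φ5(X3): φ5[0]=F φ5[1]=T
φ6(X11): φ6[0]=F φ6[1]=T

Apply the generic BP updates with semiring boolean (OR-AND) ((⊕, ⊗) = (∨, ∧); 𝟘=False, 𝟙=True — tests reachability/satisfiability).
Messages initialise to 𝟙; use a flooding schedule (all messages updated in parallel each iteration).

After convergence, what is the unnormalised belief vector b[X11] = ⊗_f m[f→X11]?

b[X11] = [F, T]

init: all messages = 𝟙 over 2 values
r1 m[φ0→X10] = [T, T]
r1 m[φ0→X0] = [T, T]
r1 m[φ1→X10] = [T, T]
r1 m[φ1→X13] = [T, T]
r1 m[φ1→X12] = [T, T]
r1 m[φ2→X10] = [T, T]
r1 m[φ2→X11] = [T, T]
r1 m[φ2→X3] = [T, T]
r1 m[φ3→X1] = [T, F]
r1 m[φ3→X12] = [F, T]
r1 m[φ4→X1] = [T, T]
r1 m[φ5→X3] = [F, T]
r1 m[φ6→X11] = [F, T]
r1 m[X10→φ0] = [T, T]
r1 m[X10→φ1] = [T, T]
r1 m[X10→φ2] = [T, T]
r1 m[X0→φ0] = [T, T]
r1 m[X11→φ2] = [T, T]
r1 m[X11→φ6] = [T, T]
r1 m[X1→φ3] = [T, T]
r1 m[X1→φ4] = [T, T]
r1 m[X13→φ1] = [T, T]
r1 m[X3→φ2] = [T, T]
r1 m[X3→φ5] = [T, T]
r1 m[X12→φ1] = [T, T]
r1 m[X12→φ3] = [T, T]
r2 m[φ0→X10] = [T, T]
r2 m[φ0→X0] = [T, T]
r2 m[φ1→X10] = [T, T]
r2 m[φ1→X13] = [T, T]
r2 m[φ1→X12] = [T, T]
r2 m[φ2→X10] = [T, T]
r2 m[φ2→X11] = [T, T]
r2 m[φ2→X3] = [T, T]
r2 m[φ3→X1] = [T, F]
r2 m[φ3→X12] = [F, T]
r2 m[φ4→X1] = [T, T]
r2 m[φ5→X3] = [F, T]
r2 m[φ6→X11] = [F, T]
r2 m[X10→φ0] = [T, T]
r2 m[X10→φ1] = [T, T]
r2 m[X10→φ2] = [T, T]
r2 m[X0→φ0] = [T, T]
r2 m[X11→φ2] = [F, T]
r2 m[X11→φ6] = [T, T]
r2 m[X1→φ3] = [T, T]
r2 m[X1→φ4] = [T, F]
r2 m[X13→φ1] = [T, T]
r2 m[X3→φ2] = [F, T]
r2 m[X3→φ5] = [T, T]
r2 m[X12→φ1] = [F, T]
r2 m[X12→φ3] = [T, T]
r3 m[φ0→X10] = [T, T]
r3 m[φ0→X0] = [T, T]
r3 m[φ1→X10] = [T, F]
r3 m[φ1→X13] = [T, T]
r3 m[φ1→X12] = [T, T]
r3 m[φ2→X10] = [T, F]
r3 m[φ2→X11] = [T, T]
r3 m[φ2→X3] = [T, T]
r3 m[φ3→X1] = [T, F]
r3 m[φ3→X12] = [F, T]
r3 m[φ4→X1] = [T, T]
r3 m[φ5→X3] = [F, T]
r3 m[φ6→X11] = [F, T]
r3 m[X10→φ0] = [T, T]
r3 m[X10→φ1] = [T, T]
r3 m[X10→φ2] = [T, T]
r3 m[X0→φ0] = [T, T]
r3 m[X11→φ2] = [F, T]
r3 m[X11→φ6] = [T, T]
r3 m[X1→φ3] = [T, T]
r3 m[X1→φ4] = [T, F]
r3 m[X13→φ1] = [T, T]
r3 m[X3→φ2] = [F, T]
r3 m[X3→φ5] = [T, T]
r3 m[X12→φ1] = [F, T]
r3 m[X12→φ3] = [T, T]
r4 m[φ0→X10] = [T, T]
r4 m[φ0→X0] = [T, T]
r4 m[φ1→X10] = [T, F]
r4 m[φ1→X13] = [T, T]
r4 m[φ1→X12] = [T, T]
r4 m[φ2→X10] = [T, F]
r4 m[φ2→X11] = [T, T]
r4 m[φ2→X3] = [T, T]
r4 m[φ3→X1] = [T, F]
r4 m[φ3→X12] = [F, T]
r4 m[φ4→X1] = [T, T]
r4 m[φ5→X3] = [F, T]
r4 m[φ6→X11] = [F, T]
r4 m[X10→φ0] = [T, F]
r4 m[X10→φ1] = [T, F]
r4 m[X10→φ2] = [T, F]
r4 m[X0→φ0] = [T, T]
r4 m[X11→φ2] = [F, T]
r4 m[X11→φ6] = [T, T]
r4 m[X1→φ3] = [T, T]
r4 m[X1→φ4] = [T, F]
r4 m[X13→φ1] = [T, T]
r4 m[X3→φ2] = [F, T]
r4 m[X3→φ5] = [T, T]
r4 m[X12→φ1] = [F, T]
r4 m[X12→φ3] = [T, T]
r5 m[φ0→X10] = [T, T]
r5 m[φ0→X0] = [T, F]
r5 m[φ1→X10] = [T, F]
r5 m[φ1→X13] = [T, T]
r5 m[φ1→X12] = [T, T]
r5 m[φ2→X10] = [T, F]
r5 m[φ2→X11] = [F, T]
r5 m[φ2→X3] = [T, T]
r5 m[φ3→X1] = [T, F]
r5 m[φ3→X12] = [F, T]
r5 m[φ4→X1] = [T, T]
r5 m[φ5→X3] = [F, T]
r5 m[φ6→X11] = [F, T]
r5 m[X10→φ0] = [T, F]
r5 m[X10→φ1] = [T, F]
r5 m[X10→φ2] = [T, F]
r5 m[X0→φ0] = [T, T]
r5 m[X11→φ2] = [F, T]
r5 m[X11→φ6] = [T, T]
r5 m[X1→φ3] = [T, T]
r5 m[X1→φ4] = [T, F]
r5 m[X13→φ1] = [T, T]
r5 m[X3→φ2] = [F, T]
r5 m[X3→φ5] = [T, T]
r5 m[X12→φ1] = [F, T]
r5 m[X12→φ3] = [T, T]
r6 m[φ0→X10] = [T, T]
r6 m[φ0→X0] = [T, F]
r6 m[φ1→X10] = [T, F]
r6 m[φ1→X13] = [T, T]
r6 m[φ1→X12] = [T, T]
r6 m[φ2→X10] = [T, F]
r6 m[φ2→X11] = [F, T]
r6 m[φ2→X3] = [T, T]
r6 m[φ3→X1] = [T, F]
r6 m[φ3→X12] = [F, T]
r6 m[φ4→X1] = [T, T]
r6 m[φ5→X3] = [F, T]
r6 m[φ6→X11] = [F, T]
r6 m[X10→φ0] = [T, F]
r6 m[X10→φ1] = [T, F]
r6 m[X10→φ2] = [T, F]
r6 m[X0→φ0] = [T, T]
r6 m[X11→φ2] = [F, T]
r6 m[X11→φ6] = [F, T]
r6 m[X1→φ3] = [T, T]
r6 m[X1→φ4] = [T, F]
r6 m[X13→φ1] = [T, T]
r6 m[X3→φ2] = [F, T]
r6 m[X3→φ5] = [T, T]
r6 m[X12→φ1] = [F, T]
r6 m[X12→φ3] = [T, T]
r7 m[φ0→X10] = [T, T]
r7 m[φ0→X0] = [T, F]
r7 m[φ1→X10] = [T, F]
r7 m[φ1→X13] = [T, T]
r7 m[φ1→X12] = [T, T]
r7 m[φ2→X10] = [T, F]
r7 m[φ2→X11] = [F, T]
r7 m[φ2→X3] = [T, T]
r7 m[φ3→X1] = [T, F]
r7 m[φ3→X12] = [F, T]
r7 m[φ4→X1] = [T, T]
r7 m[φ5→X3] = [F, T]
r7 m[φ6→X11] = [F, T]
r7 m[X10→φ0] = [T, F]
r7 m[X10→φ1] = [T, F]
r7 m[X10→φ2] = [T, F]
r7 m[X0→φ0] = [T, T]
r7 m[X11→φ2] = [F, T]
r7 m[X11→φ6] = [F, T]
r7 m[X1→φ3] = [T, T]
r7 m[X1→φ4] = [T, F]
r7 m[X13→φ1] = [T, T]
r7 m[X3→φ2] = [F, T]
r7 m[X3→φ5] = [T, T]
r7 m[X12→φ1] = [F, T]
r7 m[X12→φ3] = [T, T]
fixed point reached at round 7
b[X11] = ⊗ incoming = [F, T]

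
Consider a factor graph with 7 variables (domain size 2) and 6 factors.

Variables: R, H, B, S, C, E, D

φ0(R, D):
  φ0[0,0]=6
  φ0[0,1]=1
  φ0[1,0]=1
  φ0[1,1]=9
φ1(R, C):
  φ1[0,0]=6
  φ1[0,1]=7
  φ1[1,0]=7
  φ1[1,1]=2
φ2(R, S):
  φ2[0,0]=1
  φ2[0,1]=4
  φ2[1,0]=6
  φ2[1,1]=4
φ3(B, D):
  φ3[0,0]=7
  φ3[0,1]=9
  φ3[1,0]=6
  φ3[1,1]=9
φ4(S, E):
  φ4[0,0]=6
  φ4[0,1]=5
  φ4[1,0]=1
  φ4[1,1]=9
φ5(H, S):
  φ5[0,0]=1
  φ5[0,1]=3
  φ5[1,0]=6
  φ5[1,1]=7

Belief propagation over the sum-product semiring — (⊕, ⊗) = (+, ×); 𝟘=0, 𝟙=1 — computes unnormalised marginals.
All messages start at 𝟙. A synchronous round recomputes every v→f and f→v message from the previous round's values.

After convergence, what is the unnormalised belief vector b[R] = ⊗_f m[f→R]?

init: all messages = 𝟙 over 2 values
r1 m[φ0→R] = [7, 10]
r1 m[φ0→D] = [7, 10]
r1 m[φ1→R] = [13, 9]
r1 m[φ1→C] = [13, 9]
r1 m[φ2→R] = [5, 10]
r1 m[φ2→S] = [7, 8]
r1 m[φ3→B] = [16, 15]
r1 m[φ3→D] = [13, 18]
r1 m[φ4→S] = [11, 10]
r1 m[φ4→E] = [7, 14]
r1 m[φ5→H] = [4, 13]
r1 m[φ5→S] = [7, 10]
r1 m[R→φ0] = [1, 1]
r1 m[R→φ1] = [1, 1]
r1 m[R→φ2] = [1, 1]
r1 m[H→φ5] = [1, 1]
r1 m[B→φ3] = [1, 1]
r1 m[S→φ2] = [1, 1]
r1 m[S→φ4] = [1, 1]
r1 m[S→φ5] = [1, 1]
r1 m[C→φ1] = [1, 1]
r1 m[E→φ4] = [1, 1]
r1 m[D→φ0] = [1, 1]
r1 m[D→φ3] = [1, 1]
r2 m[φ0→R] = [7, 10]
r2 m[φ0→D] = [7, 10]
r2 m[φ1→R] = [13, 9]
r2 m[φ1→C] = [13, 9]
r2 m[φ2→R] = [5, 10]
r2 m[φ2→S] = [7, 8]
r2 m[φ3→B] = [16, 15]
r2 m[φ3→D] = [13, 18]
r2 m[φ4→S] = [11, 10]
r2 m[φ4→E] = [7, 14]
r2 m[φ5→H] = [4, 13]
r2 m[φ5→S] = [7, 10]
r2 m[R→φ0] = [65, 90]
r2 m[R→φ1] = [35, 100]
r2 m[R→φ2] = [91, 90]
r2 m[H→φ5] = [1, 1]
r2 m[B→φ3] = [1, 1]
r2 m[S→φ2] = [77, 100]
r2 m[S→φ4] = [49, 80]
r2 m[S→φ5] = [77, 80]
r2 m[C→φ1] = [1, 1]
r2 m[E→φ4] = [1, 1]
r2 m[D→φ0] = [13, 18]
r2 m[D→φ3] = [7, 10]
r3 m[φ0→R] = [96, 175]
r3 m[φ0→D] = [480, 875]
r3 m[φ1→R] = [13, 9]
r3 m[φ1→C] = [910, 445]
r3 m[φ2→R] = [477, 862]
r3 m[φ2→S] = [631, 724]
r3 m[φ3→B] = [139, 132]
r3 m[φ3→D] = [13, 18]
r3 m[φ4→S] = [11, 10]
r3 m[φ4→E] = [374, 965]
r3 m[φ5→H] = [317, 1022]
r3 m[φ5→S] = [7, 10]
r3 m[R→φ0] = [65, 90]
r3 m[R→φ1] = [35, 100]
r3 m[R→φ2] = [91, 90]
r3 m[H→φ5] = [1, 1]
r3 m[B→φ3] = [1, 1]
r3 m[S→φ2] = [77, 100]
r3 m[S→φ4] = [49, 80]
r3 m[S→φ5] = [77, 80]
r3 m[C→φ1] = [1, 1]
r3 m[E→φ4] = [1, 1]
r3 m[D→φ0] = [13, 18]
r3 m[D→φ3] = [7, 10]
r4 m[φ0→R] = [96, 175]
r4 m[φ0→D] = [480, 875]
r4 m[φ1→R] = [13, 9]
r4 m[φ1→C] = [910, 445]
r4 m[φ2→R] = [477, 862]
r4 m[φ2→S] = [631, 724]
r4 m[φ3→B] = [139, 132]
r4 m[φ3→D] = [13, 18]
r4 m[φ4→S] = [11, 10]
r4 m[φ4→E] = [374, 965]
r4 m[φ5→H] = [317, 1022]
r4 m[φ5→S] = [7, 10]
r4 m[R→φ0] = [6201, 7758]
r4 m[R→φ1] = [45792, 150850]
r4 m[R→φ2] = [1248, 1575]
r4 m[H→φ5] = [1, 1]
r4 m[B→φ3] = [1, 1]
r4 m[S→φ2] = [77, 100]
r4 m[S→φ4] = [4417, 7240]
r4 m[S→φ5] = [6941, 7240]
r4 m[C→φ1] = [1, 1]
r4 m[E→φ4] = [1, 1]
r4 m[D→φ0] = [13, 18]
r4 m[D→φ3] = [480, 875]
r5 m[φ0→R] = [96, 175]
r5 m[φ0→D] = [44964, 76023]
r5 m[φ1→R] = [13, 9]
r5 m[φ1→C] = [1330702, 622244]
r5 m[φ2→R] = [477, 862]
r5 m[φ2→S] = [10698, 11292]
r5 m[φ3→B] = [11235, 10755]
r5 m[φ3→D] = [13, 18]
r5 m[φ4→S] = [11, 10]
r5 m[φ4→E] = [33742, 87245]
r5 m[φ5→H] = [28661, 92326]
r5 m[φ5→S] = [7, 10]
r5 m[R→φ0] = [6201, 7758]
r5 m[R→φ1] = [45792, 150850]
r5 m[R→φ2] = [1248, 1575]
r5 m[H→φ5] = [1, 1]
r5 m[B→φ3] = [1, 1]
r5 m[S→φ2] = [77, 100]
r5 m[S→φ4] = [4417, 7240]
r5 m[S→φ5] = [6941, 7240]
r5 m[C→φ1] = [1, 1]
r5 m[E→φ4] = [1, 1]
r5 m[D→φ0] = [13, 18]
r5 m[D→φ3] = [480, 875]
r6 m[φ0→R] = [96, 175]
r6 m[φ0→D] = [44964, 76023]
r6 m[φ1→R] = [13, 9]
r6 m[φ1→C] = [1330702, 622244]
r6 m[φ2→R] = [477, 862]
r6 m[φ2→S] = [10698, 11292]
r6 m[φ3→B] = [11235, 10755]
r6 m[φ3→D] = [13, 18]
r6 m[φ4→S] = [11, 10]
r6 m[φ4→E] = [33742, 87245]
r6 m[φ5→H] = [28661, 92326]
r6 m[φ5→S] = [7, 10]
r6 m[R→φ0] = [6201, 7758]
r6 m[R→φ1] = [45792, 150850]
r6 m[R→φ2] = [1248, 1575]
r6 m[H→φ5] = [1, 1]
r6 m[B→φ3] = [1, 1]
r6 m[S→φ2] = [77, 100]
r6 m[S→φ4] = [74886, 112920]
r6 m[S→φ5] = [117678, 112920]
r6 m[C→φ1] = [1, 1]
r6 m[E→φ4] = [1, 1]
r6 m[D→φ0] = [13, 18]
r6 m[D→φ3] = [44964, 76023]
r7 m[φ0→R] = [96, 175]
r7 m[φ0→D] = [44964, 76023]
r7 m[φ1→R] = [13, 9]
r7 m[φ1→C] = [1330702, 622244]
r7 m[φ2→R] = [477, 862]
r7 m[φ2→S] = [10698, 11292]
r7 m[φ3→B] = [998955, 953991]
r7 m[φ3→D] = [13, 18]
r7 m[φ4→S] = [11, 10]
r7 m[φ4→E] = [562236, 1390710]
r7 m[φ5→H] = [456438, 1496508]
r7 m[φ5→S] = [7, 10]
r7 m[R→φ0] = [6201, 7758]
r7 m[R→φ1] = [45792, 150850]
r7 m[R→φ2] = [1248, 1575]
r7 m[H→φ5] = [1, 1]
r7 m[B→φ3] = [1, 1]
r7 m[S→φ2] = [77, 100]
r7 m[S→φ4] = [74886, 112920]
r7 m[S→φ5] = [117678, 112920]
r7 m[C→φ1] = [1, 1]
r7 m[E→φ4] = [1, 1]
r7 m[D→φ0] = [13, 18]
r7 m[D→φ3] = [44964, 76023]
r8 m[φ0→R] = [96, 175]
r8 m[φ0→D] = [44964, 76023]
r8 m[φ1→R] = [13, 9]
r8 m[φ1→C] = [1330702, 622244]
r8 m[φ2→R] = [477, 862]
r8 m[φ2→S] = [10698, 11292]
r8 m[φ3→B] = [998955, 953991]
r8 m[φ3→D] = [13, 18]
r8 m[φ4→S] = [11, 10]
r8 m[φ4→E] = [562236, 1390710]
r8 m[φ5→H] = [456438, 1496508]
r8 m[φ5→S] = [7, 10]
r8 m[R→φ0] = [6201, 7758]
r8 m[R→φ1] = [45792, 150850]
r8 m[R→φ2] = [1248, 1575]
r8 m[H→φ5] = [1, 1]
r8 m[B→φ3] = [1, 1]
r8 m[S→φ2] = [77, 100]
r8 m[S→φ4] = [74886, 112920]
r8 m[S→φ5] = [117678, 112920]
r8 m[C→φ1] = [1, 1]
r8 m[E→φ4] = [1, 1]
r8 m[D→φ0] = [13, 18]
r8 m[D→φ3] = [44964, 76023]
fixed point reached at round 8
b[R] = ⊗ incoming = [595296, 1357650]

b[R] = [595296, 1357650]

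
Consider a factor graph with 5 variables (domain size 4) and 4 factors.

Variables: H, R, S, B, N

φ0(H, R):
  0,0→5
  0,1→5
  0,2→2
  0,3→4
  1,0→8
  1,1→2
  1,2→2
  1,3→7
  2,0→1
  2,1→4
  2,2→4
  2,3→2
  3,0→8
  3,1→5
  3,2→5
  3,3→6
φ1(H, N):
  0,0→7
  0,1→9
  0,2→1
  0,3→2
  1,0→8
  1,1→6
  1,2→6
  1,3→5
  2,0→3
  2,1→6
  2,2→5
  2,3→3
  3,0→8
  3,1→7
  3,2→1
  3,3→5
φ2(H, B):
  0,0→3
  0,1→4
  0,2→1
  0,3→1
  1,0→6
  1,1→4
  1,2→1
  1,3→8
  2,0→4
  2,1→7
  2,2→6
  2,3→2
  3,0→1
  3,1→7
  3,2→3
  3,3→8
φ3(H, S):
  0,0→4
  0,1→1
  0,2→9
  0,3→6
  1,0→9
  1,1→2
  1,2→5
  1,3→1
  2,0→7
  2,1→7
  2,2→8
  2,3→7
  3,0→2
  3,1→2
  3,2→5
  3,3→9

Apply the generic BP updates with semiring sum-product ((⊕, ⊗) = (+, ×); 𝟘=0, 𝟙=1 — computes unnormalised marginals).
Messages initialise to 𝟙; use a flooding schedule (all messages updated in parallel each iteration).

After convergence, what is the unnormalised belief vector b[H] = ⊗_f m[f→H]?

b[H] = [54720, 153425, 103037, 172368]

init: all messages = 𝟙 over 4 values
r1 m[φ0→H] = [16, 19, 11, 24]
r1 m[φ0→R] = [22, 16, 13, 19]
r1 m[φ1→H] = [19, 25, 17, 21]
r1 m[φ1→N] = [26, 28, 13, 15]
r1 m[φ2→H] = [9, 19, 19, 19]
r1 m[φ2→B] = [14, 22, 11, 19]
r1 m[φ3→H] = [20, 17, 29, 18]
r1 m[φ3→S] = [22, 12, 27, 23]
r1 m[H→φ0] = [1, 1, 1, 1]
r1 m[H→φ1] = [1, 1, 1, 1]
r1 m[H→φ2] = [1, 1, 1, 1]
r1 m[H→φ3] = [1, 1, 1, 1]
r1 m[R→φ0] = [1, 1, 1, 1]
r1 m[S→φ3] = [1, 1, 1, 1]
r1 m[B→φ2] = [1, 1, 1, 1]
r1 m[N→φ1] = [1, 1, 1, 1]
r2 m[φ0→H] = [16, 19, 11, 24]
r2 m[φ0→R] = [22, 16, 13, 19]
r2 m[φ1→H] = [19, 25, 17, 21]
r2 m[φ1→N] = [26, 28, 13, 15]
r2 m[φ2→H] = [9, 19, 19, 19]
r2 m[φ2→B] = [14, 22, 11, 19]
r2 m[φ3→H] = [20, 17, 29, 18]
r2 m[φ3→S] = [22, 12, 27, 23]
r2 m[H→φ0] = [3420, 8075, 9367, 7182]
r2 m[H→φ1] = [2880, 6137, 6061, 8208]
r2 m[H→φ2] = [6080, 8075, 5423, 9072]
r2 m[H→φ3] = [2736, 9025, 3553, 9576]
r2 m[R→φ0] = [1, 1, 1, 1]
r2 m[S→φ3] = [1, 1, 1, 1]
r2 m[B→φ2] = [1, 1, 1, 1]
r2 m[N→φ1] = [1, 1, 1, 1]
r3 m[φ0→H] = [16, 19, 11, 24]
r3 m[φ0→R] = [148523, 106628, 96368, 132031]
r3 m[φ1→H] = [19, 25, 17, 21]
r3 m[φ1→N] = [153103, 156564, 78215, 95668]
r3 m[φ2→H] = [9, 19, 19, 19]
r3 m[φ2→B] = [97454, 158085, 73909, 154102]
r3 m[φ3→H] = [20, 17, 29, 18]
r3 m[φ3→S] = [136192, 64809, 146053, 136496]
r3 m[H→φ0] = [3420, 8075, 9367, 7182]
r3 m[H→φ1] = [2880, 6137, 6061, 8208]
r3 m[H→φ2] = [6080, 8075, 5423, 9072]
r3 m[H→φ3] = [2736, 9025, 3553, 9576]
r3 m[R→φ0] = [1, 1, 1, 1]
r3 m[S→φ3] = [1, 1, 1, 1]
r3 m[B→φ2] = [1, 1, 1, 1]
r3 m[N→φ1] = [1, 1, 1, 1]
r4 m[φ0→H] = [16, 19, 11, 24]
r4 m[φ0→R] = [148523, 106628, 96368, 132031]
r4 m[φ1→H] = [19, 25, 17, 21]
r4 m[φ1→N] = [153103, 156564, 78215, 95668]
r4 m[φ2→H] = [9, 19, 19, 19]
r4 m[φ2→B] = [97454, 158085, 73909, 154102]
r4 m[φ3→H] = [20, 17, 29, 18]
r4 m[φ3→S] = [136192, 64809, 146053, 136496]
r4 m[H→φ0] = [3420, 8075, 9367, 7182]
r4 m[H→φ1] = [2880, 6137, 6061, 8208]
r4 m[H→φ2] = [6080, 8075, 5423, 9072]
r4 m[H→φ3] = [2736, 9025, 3553, 9576]
r4 m[R→φ0] = [1, 1, 1, 1]
r4 m[S→φ3] = [1, 1, 1, 1]
r4 m[B→φ2] = [1, 1, 1, 1]
r4 m[N→φ1] = [1, 1, 1, 1]
fixed point reached at round 4
b[H] = ⊗ incoming = [54720, 153425, 103037, 172368]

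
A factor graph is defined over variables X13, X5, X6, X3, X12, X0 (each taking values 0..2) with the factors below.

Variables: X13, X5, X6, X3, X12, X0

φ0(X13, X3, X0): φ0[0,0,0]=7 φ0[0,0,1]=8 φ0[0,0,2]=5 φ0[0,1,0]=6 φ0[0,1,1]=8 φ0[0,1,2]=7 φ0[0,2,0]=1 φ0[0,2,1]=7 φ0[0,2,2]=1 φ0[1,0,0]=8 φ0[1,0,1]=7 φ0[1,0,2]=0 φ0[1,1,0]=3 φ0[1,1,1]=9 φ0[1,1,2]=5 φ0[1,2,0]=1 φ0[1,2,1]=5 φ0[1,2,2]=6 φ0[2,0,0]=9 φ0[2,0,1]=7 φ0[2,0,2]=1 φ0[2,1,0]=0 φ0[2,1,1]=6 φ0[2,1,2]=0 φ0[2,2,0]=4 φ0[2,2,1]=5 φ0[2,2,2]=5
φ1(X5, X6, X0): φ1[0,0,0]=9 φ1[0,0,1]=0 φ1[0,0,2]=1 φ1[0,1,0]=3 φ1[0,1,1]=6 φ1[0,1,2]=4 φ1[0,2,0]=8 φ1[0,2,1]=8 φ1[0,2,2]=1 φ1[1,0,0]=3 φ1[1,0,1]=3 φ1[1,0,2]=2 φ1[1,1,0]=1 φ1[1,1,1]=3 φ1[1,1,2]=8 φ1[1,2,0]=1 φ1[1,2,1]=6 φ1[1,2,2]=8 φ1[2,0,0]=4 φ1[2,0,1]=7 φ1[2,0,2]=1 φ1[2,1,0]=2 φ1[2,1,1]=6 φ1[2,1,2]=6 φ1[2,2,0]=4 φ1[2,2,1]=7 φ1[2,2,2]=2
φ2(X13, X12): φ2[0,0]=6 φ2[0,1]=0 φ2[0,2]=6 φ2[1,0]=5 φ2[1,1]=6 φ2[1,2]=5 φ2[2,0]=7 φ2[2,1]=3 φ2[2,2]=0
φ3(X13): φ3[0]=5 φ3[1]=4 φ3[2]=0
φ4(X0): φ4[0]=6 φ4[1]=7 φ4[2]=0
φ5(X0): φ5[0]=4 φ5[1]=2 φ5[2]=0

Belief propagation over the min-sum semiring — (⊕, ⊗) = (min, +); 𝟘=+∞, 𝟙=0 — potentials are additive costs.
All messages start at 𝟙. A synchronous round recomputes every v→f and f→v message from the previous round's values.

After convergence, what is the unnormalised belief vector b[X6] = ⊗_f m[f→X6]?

init: all messages = 𝟙 over 3 values
r1 m[φ0→X13] = [1, 0, 0]
r1 m[φ0→X3] = [0, 0, 1]
r1 m[φ0→X0] = [0, 5, 0]
r1 m[φ1→X5] = [0, 1, 1]
r1 m[φ1→X6] = [0, 1, 1]
r1 m[φ1→X0] = [1, 0, 1]
r1 m[φ2→X13] = [0, 5, 0]
r1 m[φ2→X12] = [5, 0, 0]
r1 m[φ3→X13] = [5, 4, 0]
r1 m[φ4→X0] = [6, 7, 0]
r1 m[φ5→X0] = [4, 2, 0]
r1 m[X13→φ0] = [0, 0, 0]
r1 m[X13→φ2] = [0, 0, 0]
r1 m[X13→φ3] = [0, 0, 0]
r1 m[X5→φ1] = [0, 0, 0]
r1 m[X6→φ1] = [0, 0, 0]
r1 m[X3→φ0] = [0, 0, 0]
r1 m[X12→φ2] = [0, 0, 0]
r1 m[X0→φ0] = [0, 0, 0]
r1 m[X0→φ1] = [0, 0, 0]
r1 m[X0→φ4] = [0, 0, 0]
r1 m[X0→φ5] = [0, 0, 0]
r2 m[φ0→X13] = [1, 0, 0]
r2 m[φ0→X3] = [0, 0, 1]
r2 m[φ0→X0] = [0, 5, 0]
r2 m[φ1→X5] = [0, 1, 1]
r2 m[φ1→X6] = [0, 1, 1]
r2 m[φ1→X0] = [1, 0, 1]
r2 m[φ2→X13] = [0, 5, 0]
r2 m[φ2→X12] = [5, 0, 0]
r2 m[φ3→X13] = [5, 4, 0]
r2 m[φ4→X0] = [6, 7, 0]
r2 m[φ5→X0] = [4, 2, 0]
r2 m[X13→φ0] = [5, 9, 0]
r2 m[X13→φ2] = [6, 4, 0]
r2 m[X13→φ3] = [1, 5, 0]
r2 m[X5→φ1] = [0, 0, 0]
r2 m[X6→φ1] = [0, 0, 0]
r2 m[X3→φ0] = [0, 0, 0]
r2 m[X12→φ2] = [0, 0, 0]
r2 m[X0→φ0] = [11, 9, 1]
r2 m[X0→φ1] = [10, 14, 0]
r2 m[X0→φ4] = [5, 7, 1]
r2 m[X0→φ5] = [7, 12, 1]
r3 m[φ0→X13] = [2, 1, 1]
r3 m[φ0→X3] = [2, 1, 6]
r3 m[φ0→X0] = [0, 5, 0]
r3 m[φ1→X5] = [1, 2, 1]
r3 m[φ1→X6] = [1, 4, 1]
r3 m[φ1→X0] = [1, 0, 1]
r3 m[φ2→X13] = [0, 5, 0]
r3 m[φ2→X12] = [7, 3, 0]
r3 m[φ3→X13] = [5, 4, 0]
r3 m[φ4→X0] = [6, 7, 0]
r3 m[φ5→X0] = [4, 2, 0]
r3 m[X13→φ0] = [5, 9, 0]
r3 m[X13→φ2] = [6, 4, 0]
r3 m[X13→φ3] = [1, 5, 0]
r3 m[X5→φ1] = [0, 0, 0]
r3 m[X6→φ1] = [0, 0, 0]
r3 m[X3→φ0] = [0, 0, 0]
r3 m[X12→φ2] = [0, 0, 0]
r3 m[X0→φ0] = [11, 9, 1]
r3 m[X0→φ1] = [10, 14, 0]
r3 m[X0→φ4] = [5, 7, 1]
r3 m[X0→φ5] = [7, 12, 1]
r4 m[φ0→X13] = [2, 1, 1]
r4 m[φ0→X3] = [2, 1, 6]
r4 m[φ0→X0] = [0, 5, 0]
r4 m[φ1→X5] = [1, 2, 1]
r4 m[φ1→X6] = [1, 4, 1]
r4 m[φ1→X0] = [1, 0, 1]
r4 m[φ2→X13] = [0, 5, 0]
r4 m[φ2→X12] = [7, 3, 0]
r4 m[φ3→X13] = [5, 4, 0]
r4 m[φ4→X0] = [6, 7, 0]
r4 m[φ5→X0] = [4, 2, 0]
r4 m[X13→φ0] = [5, 9, 0]
r4 m[X13→φ2] = [7, 5, 1]
r4 m[X13→φ3] = [2, 6, 1]
r4 m[X5→φ1] = [0, 0, 0]
r4 m[X6→φ1] = [0, 0, 0]
r4 m[X3→φ0] = [0, 0, 0]
r4 m[X12→φ2] = [0, 0, 0]
r4 m[X0→φ0] = [11, 9, 1]
r4 m[X0→φ1] = [10, 14, 0]
r4 m[X0→φ4] = [5, 7, 1]
r4 m[X0→φ5] = [7, 12, 1]
r5 m[φ0→X13] = [2, 1, 1]
r5 m[φ0→X3] = [2, 1, 6]
r5 m[φ0→X0] = [0, 5, 0]
r5 m[φ1→X5] = [1, 2, 1]
r5 m[φ1→X6] = [1, 4, 1]
r5 m[φ1→X0] = [1, 0, 1]
r5 m[φ2→X13] = [0, 5, 0]
r5 m[φ2→X12] = [8, 4, 1]
r5 m[φ3→X13] = [5, 4, 0]
r5 m[φ4→X0] = [6, 7, 0]
r5 m[φ5→X0] = [4, 2, 0]
r5 m[X13→φ0] = [5, 9, 0]
r5 m[X13→φ2] = [7, 5, 1]
r5 m[X13→φ3] = [2, 6, 1]
r5 m[X5→φ1] = [0, 0, 0]
r5 m[X6→φ1] = [0, 0, 0]
r5 m[X3→φ0] = [0, 0, 0]
r5 m[X12→φ2] = [0, 0, 0]
r5 m[X0→φ0] = [11, 9, 1]
r5 m[X0→φ1] = [10, 14, 0]
r5 m[X0→φ4] = [5, 7, 1]
r5 m[X0→φ5] = [7, 12, 1]
r6 m[φ0→X13] = [2, 1, 1]
r6 m[φ0→X3] = [2, 1, 6]
r6 m[φ0→X0] = [0, 5, 0]
r6 m[φ1→X5] = [1, 2, 1]
r6 m[φ1→X6] = [1, 4, 1]
r6 m[φ1→X0] = [1, 0, 1]
r6 m[φ2→X13] = [0, 5, 0]
r6 m[φ2→X12] = [8, 4, 1]
r6 m[φ3→X13] = [5, 4, 0]
r6 m[φ4→X0] = [6, 7, 0]
r6 m[φ5→X0] = [4, 2, 0]
r6 m[X13→φ0] = [5, 9, 0]
r6 m[X13→φ2] = [7, 5, 1]
r6 m[X13→φ3] = [2, 6, 1]
r6 m[X5→φ1] = [0, 0, 0]
r6 m[X6→φ1] = [0, 0, 0]
r6 m[X3→φ0] = [0, 0, 0]
r6 m[X12→φ2] = [0, 0, 0]
r6 m[X0→φ0] = [11, 9, 1]
r6 m[X0→φ1] = [10, 14, 0]
r6 m[X0→φ4] = [5, 7, 1]
r6 m[X0→φ5] = [7, 12, 1]
fixed point reached at round 6
b[X6] = ⊗ incoming = [1, 4, 1]

b[X6] = [1, 4, 1]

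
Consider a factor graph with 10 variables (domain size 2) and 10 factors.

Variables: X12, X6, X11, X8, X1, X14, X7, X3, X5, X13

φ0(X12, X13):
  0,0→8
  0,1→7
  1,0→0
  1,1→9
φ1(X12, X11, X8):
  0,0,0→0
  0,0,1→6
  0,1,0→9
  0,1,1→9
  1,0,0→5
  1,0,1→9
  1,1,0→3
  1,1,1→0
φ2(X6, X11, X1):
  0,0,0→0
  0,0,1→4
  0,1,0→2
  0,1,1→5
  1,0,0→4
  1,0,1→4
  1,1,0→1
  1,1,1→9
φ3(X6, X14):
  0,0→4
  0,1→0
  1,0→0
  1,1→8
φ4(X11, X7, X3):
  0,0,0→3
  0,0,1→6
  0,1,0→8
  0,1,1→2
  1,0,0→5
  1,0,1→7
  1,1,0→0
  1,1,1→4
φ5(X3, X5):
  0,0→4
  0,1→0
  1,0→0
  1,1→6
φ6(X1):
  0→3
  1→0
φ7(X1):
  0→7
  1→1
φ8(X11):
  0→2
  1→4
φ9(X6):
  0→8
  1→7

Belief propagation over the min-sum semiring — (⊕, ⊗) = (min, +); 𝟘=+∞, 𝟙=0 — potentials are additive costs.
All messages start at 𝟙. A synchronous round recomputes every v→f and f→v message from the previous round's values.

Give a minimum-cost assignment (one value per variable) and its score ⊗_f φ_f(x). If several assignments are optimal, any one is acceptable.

assignment: (X12=1, X6=0, X11=1, X8=1, X1=1, X14=1, X7=1, X3=0, X5=1, X13=0); score = 18

init: all messages = 𝟙 over 2 values
r1 m[φ0→X12] = [7, 0]
r1 m[φ0→X13] = [0, 7]
r1 m[φ1→X12] = [0, 0]
r1 m[φ1→X11] = [0, 0]
r1 m[φ1→X8] = [0, 0]
r1 m[φ2→X6] = [0, 1]
r1 m[φ2→X11] = [0, 1]
r1 m[φ2→X1] = [0, 4]
r1 m[φ3→X6] = [0, 0]
r1 m[φ3→X14] = [0, 0]
r1 m[φ4→X11] = [2, 0]
r1 m[φ4→X7] = [3, 0]
r1 m[φ4→X3] = [0, 2]
r1 m[φ5→X3] = [0, 0]
r1 m[φ5→X5] = [0, 0]
r1 m[φ6→X1] = [3, 0]
r1 m[φ7→X1] = [7, 1]
r1 m[φ8→X11] = [2, 4]
r1 m[φ9→X6] = [8, 7]
r1 m[X12→φ0] = [0, 0]
r1 m[X12→φ1] = [0, 0]
r1 m[X6→φ2] = [0, 0]
r1 m[X6→φ3] = [0, 0]
r1 m[X6→φ9] = [0, 0]
r1 m[X11→φ1] = [0, 0]
r1 m[X11→φ2] = [0, 0]
r1 m[X11→φ4] = [0, 0]
r1 m[X11→φ8] = [0, 0]
r1 m[X8→φ1] = [0, 0]
r1 m[X1→φ2] = [0, 0]
r1 m[X1→φ6] = [0, 0]
r1 m[X1→φ7] = [0, 0]
r1 m[X14→φ3] = [0, 0]
r1 m[X7→φ4] = [0, 0]
r1 m[X3→φ4] = [0, 0]
r1 m[X3→φ5] = [0, 0]
r1 m[X5→φ5] = [0, 0]
r1 m[X13→φ0] = [0, 0]
r2 m[φ0→X12] = [7, 0]
r2 m[φ0→X13] = [0, 7]
r2 m[φ1→X12] = [0, 0]
r2 m[φ1→X11] = [0, 0]
r2 m[φ1→X8] = [0, 0]
r2 m[φ2→X6] = [0, 1]
r2 m[φ2→X11] = [0, 1]
r2 m[φ2→X1] = [0, 4]
r2 m[φ3→X6] = [0, 0]
r2 m[φ3→X14] = [0, 0]
r2 m[φ4→X11] = [2, 0]
r2 m[φ4→X7] = [3, 0]
r2 m[φ4→X3] = [0, 2]
r2 m[φ5→X3] = [0, 0]
r2 m[φ5→X5] = [0, 0]
r2 m[φ6→X1] = [3, 0]
r2 m[φ7→X1] = [7, 1]
r2 m[φ8→X11] = [2, 4]
r2 m[φ9→X6] = [8, 7]
r2 m[X12→φ0] = [0, 0]
r2 m[X12→φ1] = [7, 0]
r2 m[X6→φ2] = [8, 7]
r2 m[X6→φ3] = [8, 8]
r2 m[X6→φ9] = [0, 1]
r2 m[X11→φ1] = [4, 5]
r2 m[X11→φ2] = [4, 4]
r2 m[X11→φ4] = [2, 5]
r2 m[X11→φ8] = [2, 1]
r2 m[X8→φ1] = [0, 0]
r2 m[X1→φ2] = [10, 1]
r2 m[X1→φ6] = [7, 5]
r2 m[X1→φ7] = [3, 4]
r2 m[X14→φ3] = [0, 0]
r2 m[X7→φ4] = [0, 0]
r2 m[X3→φ4] = [0, 0]
r2 m[X3→φ5] = [0, 2]
r2 m[X5→φ5] = [0, 0]
r2 m[X13→φ0] = [0, 0]
r3 m[φ0→X12] = [7, 0]
r3 m[φ0→X13] = [0, 7]
r3 m[φ1→X12] = [4, 5]
r3 m[φ1→X11] = [5, 0]
r3 m[φ1→X8] = [8, 5]
r3 m[φ2→X6] = [9, 9]
r3 m[φ2→X11] = [12, 14]
r3 m[φ2→X1] = [12, 15]
r3 m[φ3→X6] = [0, 0]
r3 m[φ3→X14] = [8, 8]
r3 m[φ4→X11] = [2, 0]
r3 m[φ4→X7] = [5, 4]
r3 m[φ4→X3] = [5, 4]
r3 m[φ5→X3] = [0, 0]
r3 m[φ5→X5] = [2, 0]
r3 m[φ6→X1] = [3, 0]
r3 m[φ7→X1] = [7, 1]
r3 m[φ8→X11] = [2, 4]
r3 m[φ9→X6] = [8, 7]
r3 m[X12→φ0] = [0, 0]
r3 m[X12→φ1] = [7, 0]
r3 m[X6→φ2] = [8, 7]
r3 m[X6→φ3] = [8, 8]
r3 m[X6→φ9] = [0, 1]
r3 m[X11→φ1] = [4, 5]
r3 m[X11→φ2] = [4, 4]
r3 m[X11→φ4] = [2, 5]
r3 m[X11→φ8] = [2, 1]
r3 m[X8→φ1] = [0, 0]
r3 m[X1→φ2] = [10, 1]
r3 m[X1→φ6] = [7, 5]
r3 m[X1→φ7] = [3, 4]
r3 m[X14→φ3] = [0, 0]
r3 m[X7→φ4] = [0, 0]
r3 m[X3→φ4] = [0, 0]
r3 m[X3→φ5] = [0, 2]
r3 m[X5→φ5] = [0, 0]
r3 m[X13→φ0] = [0, 0]
r4 m[φ0→X12] = [7, 0]
r4 m[φ0→X13] = [0, 7]
r4 m[φ1→X12] = [4, 5]
r4 m[φ1→X11] = [5, 0]
r4 m[φ1→X8] = [8, 5]
r4 m[φ2→X6] = [9, 9]
r4 m[φ2→X11] = [12, 14]
r4 m[φ2→X1] = [12, 15]
r4 m[φ3→X6] = [0, 0]
r4 m[φ3→X14] = [8, 8]
r4 m[φ4→X11] = [2, 0]
r4 m[φ4→X7] = [5, 4]
r4 m[φ4→X3] = [5, 4]
r4 m[φ5→X3] = [0, 0]
r4 m[φ5→X5] = [2, 0]
r4 m[φ6→X1] = [3, 0]
r4 m[φ7→X1] = [7, 1]
r4 m[φ8→X11] = [2, 4]
r4 m[φ9→X6] = [8, 7]
r4 m[X12→φ0] = [4, 5]
r4 m[X12→φ1] = [7, 0]
r4 m[X6→φ2] = [8, 7]
r4 m[X6→φ3] = [17, 16]
r4 m[X6→φ9] = [9, 9]
r4 m[X11→φ1] = [16, 18]
r4 m[X11→φ2] = [9, 4]
r4 m[X11→φ4] = [19, 18]
r4 m[X11→φ8] = [19, 14]
r4 m[X8→φ1] = [0, 0]
r4 m[X1→φ2] = [10, 1]
r4 m[X1→φ6] = [19, 16]
r4 m[X1→φ7] = [15, 15]
r4 m[X14→φ3] = [0, 0]
r4 m[X7→φ4] = [0, 0]
r4 m[X3→φ4] = [0, 0]
r4 m[X3→φ5] = [5, 4]
r4 m[X5→φ5] = [0, 0]
r4 m[X13→φ0] = [0, 0]
r5 m[φ0→X12] = [7, 0]
r5 m[φ0→X13] = [5, 11]
r5 m[φ1→X12] = [16, 18]
r5 m[φ1→X11] = [5, 0]
r5 m[φ1→X8] = [21, 18]
r5 m[φ2→X6] = [10, 14]
r5 m[φ2→X11] = [12, 14]
r5 m[φ2→X1] = [12, 17]
r5 m[φ3→X6] = [0, 0]
r5 m[φ3→X14] = [16, 17]
r5 m[φ4→X11] = [2, 0]
r5 m[φ4→X7] = [22, 18]
r5 m[φ4→X3] = [18, 21]
r5 m[φ5→X3] = [0, 0]
r5 m[φ5→X5] = [4, 5]
r5 m[φ6→X1] = [3, 0]
r5 m[φ7→X1] = [7, 1]
r5 m[φ8→X11] = [2, 4]
r5 m[φ9→X6] = [8, 7]
r5 m[X12→φ0] = [4, 5]
r5 m[X12→φ1] = [7, 0]
r5 m[X6→φ2] = [8, 7]
r5 m[X6→φ3] = [17, 16]
r5 m[X6→φ9] = [9, 9]
r5 m[X11→φ1] = [16, 18]
r5 m[X11→φ2] = [9, 4]
r5 m[X11→φ4] = [19, 18]
r5 m[X11→φ8] = [19, 14]
r5 m[X8→φ1] = [0, 0]
r5 m[X1→φ2] = [10, 1]
r5 m[X1→φ6] = [19, 16]
r5 m[X1→φ7] = [15, 15]
r5 m[X14→φ3] = [0, 0]
r5 m[X7→φ4] = [0, 0]
r5 m[X3→φ4] = [0, 0]
r5 m[X3→φ5] = [5, 4]
r5 m[X5→φ5] = [0, 0]
r5 m[X13→φ0] = [0, 0]
r6 m[φ0→X12] = [7, 0]
r6 m[φ0→X13] = [5, 11]
r6 m[φ1→X12] = [16, 18]
r6 m[φ1→X11] = [5, 0]
r6 m[φ1→X8] = [21, 18]
r6 m[φ2→X6] = [10, 14]
r6 m[φ2→X11] = [12, 14]
r6 m[φ2→X1] = [12, 17]
r6 m[φ3→X6] = [0, 0]
r6 m[φ3→X14] = [16, 17]
r6 m[φ4→X11] = [2, 0]
r6 m[φ4→X7] = [22, 18]
r6 m[φ4→X3] = [18, 21]
r6 m[φ5→X3] = [0, 0]
r6 m[φ5→X5] = [4, 5]
r6 m[φ6→X1] = [3, 0]
r6 m[φ7→X1] = [7, 1]
r6 m[φ8→X11] = [2, 4]
r6 m[φ9→X6] = [8, 7]
r6 m[X12→φ0] = [16, 18]
r6 m[X12→φ1] = [7, 0]
r6 m[X6→φ2] = [8, 7]
r6 m[X6→φ3] = [18, 21]
r6 m[X6→φ9] = [10, 14]
r6 m[X11→φ1] = [16, 18]
r6 m[X11→φ2] = [9, 4]
r6 m[X11→φ4] = [19, 18]
r6 m[X11→φ8] = [19, 14]
r6 m[X8→φ1] = [0, 0]
r6 m[X1→φ2] = [10, 1]
r6 m[X1→φ6] = [19, 18]
r6 m[X1→φ7] = [15, 17]
r6 m[X14→φ3] = [0, 0]
r6 m[X7→φ4] = [0, 0]
r6 m[X3→φ4] = [0, 0]
r6 m[X3→φ5] = [18, 21]
r6 m[X5→φ5] = [0, 0]
r6 m[X13→φ0] = [0, 0]
r7 m[φ0→X12] = [7, 0]
r7 m[φ0→X13] = [18, 23]
r7 m[φ1→X12] = [16, 18]
r7 m[φ1→X11] = [5, 0]
r7 m[φ1→X8] = [21, 18]
r7 m[φ2→X6] = [10, 14]
r7 m[φ2→X11] = [12, 14]
r7 m[φ2→X1] = [12, 17]
r7 m[φ3→X6] = [0, 0]
r7 m[φ3→X14] = [21, 18]
r7 m[φ4→X11] = [2, 0]
r7 m[φ4→X7] = [22, 18]
r7 m[φ4→X3] = [18, 21]
r7 m[φ5→X3] = [0, 0]
r7 m[φ5→X5] = [21, 18]
r7 m[φ6→X1] = [3, 0]
r7 m[φ7→X1] = [7, 1]
r7 m[φ8→X11] = [2, 4]
r7 m[φ9→X6] = [8, 7]
r7 m[X12→φ0] = [16, 18]
r7 m[X12→φ1] = [7, 0]
r7 m[X6→φ2] = [8, 7]
r7 m[X6→φ3] = [18, 21]
r7 m[X6→φ9] = [10, 14]
r7 m[X11→φ1] = [16, 18]
r7 m[X11→φ2] = [9, 4]
r7 m[X11→φ4] = [19, 18]
r7 m[X11→φ8] = [19, 14]
r7 m[X8→φ1] = [0, 0]
r7 m[X1→φ2] = [10, 1]
r7 m[X1→φ6] = [19, 18]
r7 m[X1→φ7] = [15, 17]
r7 m[X14→φ3] = [0, 0]
r7 m[X7→φ4] = [0, 0]
r7 m[X3→φ4] = [0, 0]
r7 m[X3→φ5] = [18, 21]
r7 m[X5→φ5] = [0, 0]
r7 m[X13→φ0] = [0, 0]
r8 m[φ0→X12] = [7, 0]
r8 m[φ0→X13] = [18, 23]
r8 m[φ1→X12] = [16, 18]
r8 m[φ1→X11] = [5, 0]
r8 m[φ1→X8] = [21, 18]
r8 m[φ2→X6] = [10, 14]
r8 m[φ2→X11] = [12, 14]
r8 m[φ2→X1] = [12, 17]
r8 m[φ3→X6] = [0, 0]
r8 m[φ3→X14] = [21, 18]
r8 m[φ4→X11] = [2, 0]
r8 m[φ4→X7] = [22, 18]
r8 m[φ4→X3] = [18, 21]
r8 m[φ5→X3] = [0, 0]
r8 m[φ5→X5] = [21, 18]
r8 m[φ6→X1] = [3, 0]
r8 m[φ7→X1] = [7, 1]
r8 m[φ8→X11] = [2, 4]
r8 m[φ9→X6] = [8, 7]
r8 m[X12→φ0] = [16, 18]
r8 m[X12→φ1] = [7, 0]
r8 m[X6→φ2] = [8, 7]
r8 m[X6→φ3] = [18, 21]
r8 m[X6→φ9] = [10, 14]
r8 m[X11→φ1] = [16, 18]
r8 m[X11→φ2] = [9, 4]
r8 m[X11→φ4] = [19, 18]
r8 m[X11→φ8] = [19, 14]
r8 m[X8→φ1] = [0, 0]
r8 m[X1→φ2] = [10, 1]
r8 m[X1→φ6] = [19, 18]
r8 m[X1→φ7] = [15, 17]
r8 m[X14→φ3] = [0, 0]
r8 m[X7→φ4] = [0, 0]
r8 m[X3→φ4] = [0, 0]
r8 m[X3→φ5] = [18, 21]
r8 m[X5→φ5] = [0, 0]
r8 m[X13→φ0] = [0, 0]
fixed point reached at round 8
traceback from X12: (X12=1, X6=0, X11=1, X8=1, X1=1, X14=1, X7=1, X3=0, X5=1, X13=0), score=18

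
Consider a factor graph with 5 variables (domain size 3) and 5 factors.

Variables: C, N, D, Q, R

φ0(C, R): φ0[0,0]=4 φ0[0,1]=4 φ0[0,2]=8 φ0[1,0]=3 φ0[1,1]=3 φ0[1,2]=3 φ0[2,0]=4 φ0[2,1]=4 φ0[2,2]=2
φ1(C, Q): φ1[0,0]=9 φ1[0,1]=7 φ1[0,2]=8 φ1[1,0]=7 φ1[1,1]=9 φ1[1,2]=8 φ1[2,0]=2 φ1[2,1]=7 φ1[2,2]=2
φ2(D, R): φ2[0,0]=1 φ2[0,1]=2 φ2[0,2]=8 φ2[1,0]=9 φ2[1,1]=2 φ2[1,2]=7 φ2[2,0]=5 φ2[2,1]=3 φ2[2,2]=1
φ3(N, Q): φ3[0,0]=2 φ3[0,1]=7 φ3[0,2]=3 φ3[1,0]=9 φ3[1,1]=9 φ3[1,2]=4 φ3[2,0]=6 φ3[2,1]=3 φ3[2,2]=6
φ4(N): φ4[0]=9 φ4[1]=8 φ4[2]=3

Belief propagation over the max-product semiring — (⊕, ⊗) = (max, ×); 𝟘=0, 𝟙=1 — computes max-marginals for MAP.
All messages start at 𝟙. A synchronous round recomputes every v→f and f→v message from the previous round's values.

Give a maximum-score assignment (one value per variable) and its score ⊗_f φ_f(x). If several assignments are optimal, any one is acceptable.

assignment: (C=0, N=1, D=0, Q=0, R=2); score = 41472

init: all messages = 𝟙 over 3 values
r1 m[φ0→C] = [8, 3, 4]
r1 m[φ0→R] = [4, 4, 8]
r1 m[φ1→C] = [9, 9, 7]
r1 m[φ1→Q] = [9, 9, 8]
r1 m[φ2→D] = [8, 9, 5]
r1 m[φ2→R] = [9, 3, 8]
r1 m[φ3→N] = [7, 9, 6]
r1 m[φ3→Q] = [9, 9, 6]
r1 m[φ4→N] = [9, 8, 3]
r1 m[C→φ0] = [1, 1, 1]
r1 m[C→φ1] = [1, 1, 1]
r1 m[N→φ3] = [1, 1, 1]
r1 m[N→φ4] = [1, 1, 1]
r1 m[D→φ2] = [1, 1, 1]
r1 m[Q→φ1] = [1, 1, 1]
r1 m[Q→φ3] = [1, 1, 1]
r1 m[R→φ0] = [1, 1, 1]
r1 m[R→φ2] = [1, 1, 1]
r2 m[φ0→C] = [8, 3, 4]
r2 m[φ0→R] = [4, 4, 8]
r2 m[φ1→C] = [9, 9, 7]
r2 m[φ1→Q] = [9, 9, 8]
r2 m[φ2→D] = [8, 9, 5]
r2 m[φ2→R] = [9, 3, 8]
r2 m[φ3→N] = [7, 9, 6]
r2 m[φ3→Q] = [9, 9, 6]
r2 m[φ4→N] = [9, 8, 3]
r2 m[C→φ0] = [9, 9, 7]
r2 m[C→φ1] = [8, 3, 4]
r2 m[N→φ3] = [9, 8, 3]
r2 m[N→φ4] = [7, 9, 6]
r2 m[D→φ2] = [1, 1, 1]
r2 m[Q→φ1] = [9, 9, 6]
r2 m[Q→φ3] = [9, 9, 8]
r2 m[R→φ0] = [9, 3, 8]
r2 m[R→φ2] = [4, 4, 8]
r3 m[φ0→C] = [64, 27, 36]
r3 m[φ0→R] = [36, 36, 72]
r3 m[φ1→C] = [81, 81, 63]
r3 m[φ1→Q] = [72, 56, 64]
r3 m[φ2→D] = [64, 56, 20]
r3 m[φ2→R] = [9, 3, 8]
r3 m[φ3→N] = [63, 81, 54]
r3 m[φ3→Q] = [72, 72, 32]
r3 m[φ4→N] = [9, 8, 3]
r3 m[C→φ0] = [9, 9, 7]
r3 m[C→φ1] = [8, 3, 4]
r3 m[N→φ3] = [9, 8, 3]
r3 m[N→φ4] = [7, 9, 6]
r3 m[D→φ2] = [1, 1, 1]
r3 m[Q→φ1] = [9, 9, 6]
r3 m[Q→φ3] = [9, 9, 8]
r3 m[R→φ0] = [9, 3, 8]
r3 m[R→φ2] = [4, 4, 8]
r4 m[φ0→C] = [64, 27, 36]
r4 m[φ0→R] = [36, 36, 72]
r4 m[φ1→C] = [81, 81, 63]
r4 m[φ1→Q] = [72, 56, 64]
r4 m[φ2→D] = [64, 56, 20]
r4 m[φ2→R] = [9, 3, 8]
r4 m[φ3→N] = [63, 81, 54]
r4 m[φ3→Q] = [72, 72, 32]
r4 m[φ4→N] = [9, 8, 3]
r4 m[C→φ0] = [81, 81, 63]
r4 m[C→φ1] = [64, 27, 36]
r4 m[N→φ3] = [9, 8, 3]
r4 m[N→φ4] = [63, 81, 54]
r4 m[D→φ2] = [1, 1, 1]
r4 m[Q→φ1] = [72, 72, 32]
r4 m[Q→φ3] = [72, 56, 64]
r4 m[R→φ0] = [9, 3, 8]
r4 m[R→φ2] = [36, 36, 72]
r5 m[φ0→C] = [64, 27, 36]
r5 m[φ0→R] = [324, 324, 648]
r5 m[φ1→C] = [648, 648, 504]
r5 m[φ1→Q] = [576, 448, 512]
r5 m[φ2→D] = [576, 504, 180]
r5 m[φ2→R] = [9, 3, 8]
r5 m[φ3→N] = [392, 648, 432]
r5 m[φ3→Q] = [72, 72, 32]
r5 m[φ4→N] = [9, 8, 3]
r5 m[C→φ0] = [81, 81, 63]
r5 m[C→φ1] = [64, 27, 36]
r5 m[N→φ3] = [9, 8, 3]
r5 m[N→φ4] = [63, 81, 54]
r5 m[D→φ2] = [1, 1, 1]
r5 m[Q→φ1] = [72, 72, 32]
r5 m[Q→φ3] = [72, 56, 64]
r5 m[R→φ0] = [9, 3, 8]
r5 m[R→φ2] = [36, 36, 72]
r6 m[φ0→C] = [64, 27, 36]
r6 m[φ0→R] = [324, 324, 648]
r6 m[φ1→C] = [648, 648, 504]
r6 m[φ1→Q] = [576, 448, 512]
r6 m[φ2→D] = [576, 504, 180]
r6 m[φ2→R] = [9, 3, 8]
r6 m[φ3→N] = [392, 648, 432]
r6 m[φ3→Q] = [72, 72, 32]
r6 m[φ4→N] = [9, 8, 3]
r6 m[C→φ0] = [648, 648, 504]
r6 m[C→φ1] = [64, 27, 36]
r6 m[N→φ3] = [9, 8, 3]
r6 m[N→φ4] = [392, 648, 432]
r6 m[D→φ2] = [1, 1, 1]
r6 m[Q→φ1] = [72, 72, 32]
r6 m[Q→φ3] = [576, 448, 512]
r6 m[R→φ0] = [9, 3, 8]
r6 m[R→φ2] = [324, 324, 648]
r7 m[φ0→C] = [64, 27, 36]
r7 m[φ0→R] = [2592, 2592, 5184]
r7 m[φ1→C] = [648, 648, 504]
r7 m[φ1→Q] = [576, 448, 512]
r7 m[φ2→D] = [5184, 4536, 1620]
r7 m[φ2→R] = [9, 3, 8]
r7 m[φ3→N] = [3136, 5184, 3456]
r7 m[φ3→Q] = [72, 72, 32]
r7 m[φ4→N] = [9, 8, 3]
r7 m[C→φ0] = [648, 648, 504]
r7 m[C→φ1] = [64, 27, 36]
r7 m[N→φ3] = [9, 8, 3]
r7 m[N→φ4] = [392, 648, 432]
r7 m[D→φ2] = [1, 1, 1]
r7 m[Q→φ1] = [72, 72, 32]
r7 m[Q→φ3] = [576, 448, 512]
r7 m[R→φ0] = [9, 3, 8]
r7 m[R→φ2] = [324, 324, 648]
r8 m[φ0→C] = [64, 27, 36]
r8 m[φ0→R] = [2592, 2592, 5184]
r8 m[φ1→C] = [648, 648, 504]
r8 m[φ1→Q] = [576, 448, 512]
r8 m[φ2→D] = [5184, 4536, 1620]
r8 m[φ2→R] = [9, 3, 8]
r8 m[φ3→N] = [3136, 5184, 3456]
r8 m[φ3→Q] = [72, 72, 32]
r8 m[φ4→N] = [9, 8, 3]
r8 m[C→φ0] = [648, 648, 504]
r8 m[C→φ1] = [64, 27, 36]
r8 m[N→φ3] = [9, 8, 3]
r8 m[N→φ4] = [3136, 5184, 3456]
r8 m[D→φ2] = [1, 1, 1]
r8 m[Q→φ1] = [72, 72, 32]
r8 m[Q→φ3] = [576, 448, 512]
r8 m[R→φ0] = [9, 3, 8]
r8 m[R→φ2] = [2592, 2592, 5184]
r9 m[φ0→C] = [64, 27, 36]
r9 m[φ0→R] = [2592, 2592, 5184]
r9 m[φ1→C] = [648, 648, 504]
r9 m[φ1→Q] = [576, 448, 512]
r9 m[φ2→D] = [41472, 36288, 12960]
r9 m[φ2→R] = [9, 3, 8]
r9 m[φ3→N] = [3136, 5184, 3456]
r9 m[φ3→Q] = [72, 72, 32]
r9 m[φ4→N] = [9, 8, 3]
r9 m[C→φ0] = [648, 648, 504]
r9 m[C→φ1] = [64, 27, 36]
r9 m[N→φ3] = [9, 8, 3]
r9 m[N→φ4] = [3136, 5184, 3456]
r9 m[D→φ2] = [1, 1, 1]
r9 m[Q→φ1] = [72, 72, 32]
r9 m[Q→φ3] = [576, 448, 512]
r9 m[R→φ0] = [9, 3, 8]
r9 m[R→φ2] = [2592, 2592, 5184]
r10 m[φ0→C] = [64, 27, 36]
r10 m[φ0→R] = [2592, 2592, 5184]
r10 m[φ1→C] = [648, 648, 504]
r10 m[φ1→Q] = [576, 448, 512]
r10 m[φ2→D] = [41472, 36288, 12960]
r10 m[φ2→R] = [9, 3, 8]
r10 m[φ3→N] = [3136, 5184, 3456]
r10 m[φ3→Q] = [72, 72, 32]
r10 m[φ4→N] = [9, 8, 3]
r10 m[C→φ0] = [648, 648, 504]
r10 m[C→φ1] = [64, 27, 36]
r10 m[N→φ3] = [9, 8, 3]
r10 m[N→φ4] = [3136, 5184, 3456]
r10 m[D→φ2] = [1, 1, 1]
r10 m[Q→φ1] = [72, 72, 32]
r10 m[Q→φ3] = [576, 448, 512]
r10 m[R→φ0] = [9, 3, 8]
r10 m[R→φ2] = [2592, 2592, 5184]
fixed point reached at round 10
traceback from C: (C=0, N=1, D=0, Q=0, R=2), score=41472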